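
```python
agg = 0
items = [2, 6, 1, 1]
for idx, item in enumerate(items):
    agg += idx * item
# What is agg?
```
Trace:
  agg=0
  agg=0, idx=0, item=2
  agg=6, idx=1, item=6
  agg=8, idx=2, item=1
  agg=11, idx=3, item=1

Final answer: 11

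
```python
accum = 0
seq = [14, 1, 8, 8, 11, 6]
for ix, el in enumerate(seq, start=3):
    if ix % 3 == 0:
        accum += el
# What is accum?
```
Trace:
  accum=0
  accum=14, ix=3, el=14
  accum=14, ix=4, el=1
  accum=14, ix=5, el=8
  accum=22, ix=6, el=8
  accum=22, ix=7, el=11
  accum=22, ix=8, el=6

Final answer: 22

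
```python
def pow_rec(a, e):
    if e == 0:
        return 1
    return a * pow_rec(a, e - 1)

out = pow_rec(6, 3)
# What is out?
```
Call trace:
pow_rec(a=6, e=3)
  pow_rec(a=6, e=2)
    pow_rec(a=6, e=1)
      pow_rec(a=6, e=0)
      -> return 1
    -> return 6
  -> return 36
-> return 216

Final answer: 216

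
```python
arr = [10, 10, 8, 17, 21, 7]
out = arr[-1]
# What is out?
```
Trace:
  arr=[10, 10, 8, 17, 21, 7]
  arr=[10, 10, 8, 17, 21, 7], out=7

Final answer: 7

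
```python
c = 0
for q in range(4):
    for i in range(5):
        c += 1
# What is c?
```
Trace:
  c=0
  c=1, q=0, i=0
  c=2, q=0, i=1
  c=3, q=0, i=2
  c=4, q=0, i=3
  c=5, q=0, i=4
  c=6, q=1, i=0
  c=7, q=1, i=1
  c=8, q=1, i=2
  c=9, q=1, i=3
  c=10, q=1, i=4
  c=11, q=2, i=0
  c=12, q=2, i=1
  c=13, q=2, i=2
  c=14, q=2, i=3
  c=15, q=2, i=4
  c=16, q=3, i=0
  c=17, q=3, i=1
  c=18, q=3, i=2
  c=19, q=3, i=3
  c=20, q=3, i=4

Final answer: 20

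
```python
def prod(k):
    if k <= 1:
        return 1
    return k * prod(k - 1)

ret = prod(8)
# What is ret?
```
Call trace:
prod(k=8)
  prod(k=7)
    prod(k=6)
      prod(k=5)
        prod(k=4)
          prod(k=3)
            prod(k=2)
              prod(k=1)
              -> return 1
            -> return 2
          -> return 6
        -> return 24
      -> return 120
    -> return 720
  -> return 5040
-> return 40320

Final answer: 40320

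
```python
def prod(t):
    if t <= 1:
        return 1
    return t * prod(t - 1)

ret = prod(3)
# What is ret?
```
Call trace:
prod(t=3)
  prod(t=2)
    prod(t=1)
    -> return 1
  -> return 2
-> return 6

Final answer: 6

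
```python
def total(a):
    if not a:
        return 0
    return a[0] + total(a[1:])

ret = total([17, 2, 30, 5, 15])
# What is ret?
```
Call trace:
total(a=[17, 2, 30, 5, 15])
  total(a=[2, 30, 5, 15])
    total(a=[30, 5, 15])
      total(a=[5, 15])
        total(a=[15])
          total(a=[])
          -> return 0
        -> return 15
      -> return 20
    -> return 50
  -> return 52
-> return 69

Final answer: 69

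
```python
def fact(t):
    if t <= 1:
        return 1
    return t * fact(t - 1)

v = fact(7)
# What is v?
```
Call trace:
fact(t=7)
  fact(t=6)
    fact(t=5)
      fact(t=4)
        fact(t=3)
          fact(t=2)
            fact(t=1)
            -> return 1
          -> return 2
        -> return 6
      -> return 24
    -> return 120
  -> return 720
-> return 5040

Final answer: 5040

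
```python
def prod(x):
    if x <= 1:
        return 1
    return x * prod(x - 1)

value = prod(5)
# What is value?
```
Call trace:
prod(x=5)
  prod(x=4)
    prod(x=3)
      prod(x=2)
        prod(x=1)
        -> return 1
      -> return 2
    -> return 6
  -> return 24
-> return 120

Final answer: 120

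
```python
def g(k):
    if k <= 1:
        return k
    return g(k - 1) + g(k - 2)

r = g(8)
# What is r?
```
Call trace (a repeated sub-call is expanded the first time; later identical calls just restate its return value):
g(k=8)
  g(k=7)
    g(k=6)
      g(k=5)
        g(k=4)
          g(k=3)
            g(k=2)
              g(k=1)
              -> return 1
              g(k=0)
              -> return 0
            -> return 1
            g(k=1)
            -> return 1
          -> return 2
          g(k=2) -> return 1  (same call as traced above)
        -> return 3
        g(k=3) -> return 2  (same call as traced above)
      -> return 5
      g(k=4) -> return 3  (same call as traced above)
    -> return 8
    g(k=5) -> return 5  (same call as traced above)
  -> return 13
  g(k=6) -> return 8  (same call as traced above)
-> return 21

Final answer: 21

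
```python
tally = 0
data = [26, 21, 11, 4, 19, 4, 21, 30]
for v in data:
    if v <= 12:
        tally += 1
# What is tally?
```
Trace:
  tally=0
  tally=0, v=26
  tally=0, v=21
  tally=1, v=11
  tally=2, v=4
  tally=2, v=19
  tally=3, v=4
  tally=3, v=21
  tally=3, v=30

Final answer: 3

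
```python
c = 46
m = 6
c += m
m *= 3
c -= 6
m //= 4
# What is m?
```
Trace:
  c=46
  c=46, m=6
  c=52, m=6
  c=52, m=18
  c=46, m=18
  c=46, m=4

Final answer: 4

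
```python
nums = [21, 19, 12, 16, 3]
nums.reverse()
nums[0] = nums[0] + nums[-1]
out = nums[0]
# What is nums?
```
Trace:
  nums=[21, 19, 12, 16, 3]
  nums=[3, 16, 12, 19, 21]
  nums=[24, 16, 12, 19, 21]
  nums=[24, 16, 12, 19, 21], out=24

Final answer: [24, 16, 12, 19, 21]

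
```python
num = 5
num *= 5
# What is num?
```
Trace:
  num=5
  num=25

Final answer: 25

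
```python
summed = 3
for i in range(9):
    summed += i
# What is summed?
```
Trace:
  summed=3
  summed=3, i=0
  summed=4, i=1
  summed=6, i=2
  summed=9, i=3
  summed=13, i=4
  summed=18, i=5
  summed=24, i=6
  summed=31, i=7
  summed=39, i=8

Final answer: 39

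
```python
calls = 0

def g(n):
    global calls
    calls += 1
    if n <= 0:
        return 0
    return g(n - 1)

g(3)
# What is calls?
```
Call trace:
g(n=3)
  g(n=2)
    g(n=1)
      g(n=0)
      -> return 0
    -> return 0
  -> return 0
-> return 0

calls is incremented once per call. g is entered once for each n = 3, 2, 1, 0 (the n <= 0 call returns without recursing), i.e. 3 + 1 calls.
calls = 4

Final answer: 4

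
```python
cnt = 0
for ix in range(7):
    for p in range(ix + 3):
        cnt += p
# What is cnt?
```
Trace:
  cnt=0
  cnt=0, ix=0, p=0
  cnt=1, ix=0, p=1
  cnt=3, ix=0, p=2
  cnt=3, ix=1, p=0
  cnt=4, ix=1, p=1
  cnt=6, ix=1, p=2
  cnt=9, ix=1, p=3
  cnt=9, ix=2, p=0
  cnt=10, ix=2, p=1
  cnt=12, ix=2, p=2
  cnt=15, ix=2, p=3
  cnt=19, ix=2, p=4
  cnt=19, ix=3, p=0
  cnt=20, ix=3, p=1
  cnt=22, ix=3, p=2
  cnt=25, ix=3, p=3
  cnt=29, ix=3, p=4
  cnt=34, ix=3, p=5
  cnt=34, ix=4, p=0
  cnt=35, ix=4, p=1
  cnt=37, ix=4, p=2
  cnt=40, ix=4, p=3
  cnt=44, ix=4, p=4
  cnt=49, ix=4, p=5
  cnt=55, ix=4, p=6
  cnt=55, ix=5, p=0
  cnt=56, ix=5, p=1
  cnt=58, ix=5, p=2
  cnt=61, ix=5, p=3
  cnt=65, ix=5, p=4
  cnt=70, ix=5, p=5
  cnt=76, ix=5, p=6
  cnt=83, ix=5, p=7
  cnt=83, ix=6, p=0
  cnt=84, ix=6, p=1
  cnt=86, ix=6, p=2
  cnt=89, ix=6, p=3
  cnt=93, ix=6, p=4
  cnt=98, ix=6, p=5
  cnt=104, ix=6, p=6
  cnt=111, ix=6, p=7
  cnt=119, ix=6, p=8

Final answer: 119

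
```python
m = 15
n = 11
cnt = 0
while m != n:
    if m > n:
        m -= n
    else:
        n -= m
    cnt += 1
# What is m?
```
Trace:
  m=15
  m=15, n=11
  m=15, n=11, cnt=0
  m=4, n=11, cnt=1
  m=4, n=7, cnt=2
  m=4, n=3, cnt=3
  m=1, n=3, cnt=4
  m=1, n=2, cnt=5
  m=1, n=1, cnt=6

Final answer: 1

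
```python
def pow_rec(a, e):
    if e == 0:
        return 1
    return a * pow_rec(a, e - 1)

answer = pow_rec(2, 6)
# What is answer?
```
Call trace:
pow_rec(a=2, e=6)
  pow_rec(a=2, e=5)
    pow_rec(a=2, e=4)
      pow_rec(a=2, e=3)
        pow_rec(a=2, e=2)
          pow_rec(a=2, e=1)
            pow_rec(a=2, e=0)
            -> return 1
          -> return 2
        -> return 4
      -> return 8
    -> return 16
  -> return 32
-> return 64

Final answer: 64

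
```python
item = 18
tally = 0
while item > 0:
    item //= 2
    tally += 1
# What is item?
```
Trace:
  item=18
  item=18, tally=0
  item=9, tally=1
  item=4, tally=2
  item=2, tally=3
  item=1, tally=4
  item=0, tally=5

Final answer: 0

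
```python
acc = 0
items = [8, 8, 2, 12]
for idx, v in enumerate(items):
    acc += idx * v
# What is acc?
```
Trace:
  acc=0
  acc=0, idx=0, v=8
  acc=8, idx=1, v=8
  acc=12, idx=2, v=2
  acc=48, idx=3, v=12

Final answer: 48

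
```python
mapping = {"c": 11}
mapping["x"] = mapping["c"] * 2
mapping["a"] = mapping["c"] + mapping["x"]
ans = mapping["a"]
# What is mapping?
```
Trace:
  mapping={'c': 11}
  mapping={'c': 11, 'x': 22}
  mapping={'c': 11, 'x': 22, 'a': 33}
  mapping={'c': 11, 'x': 22, 'a': 33}, ans=33

Final answer: {'c': 11, 'x': 22, 'a': 33}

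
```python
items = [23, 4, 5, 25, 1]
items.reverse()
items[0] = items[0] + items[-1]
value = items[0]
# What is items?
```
Trace:
  items=[23, 4, 5, 25, 1]
  items=[1, 25, 5, 4, 23]
  items=[24, 25, 5, 4, 23]
  items=[24, 25, 5, 4, 23], value=24

Final answer: [24, 25, 5, 4, 23]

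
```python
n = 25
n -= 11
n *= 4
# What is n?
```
Trace:
  n=25
  n=14
  n=56

Final answer: 56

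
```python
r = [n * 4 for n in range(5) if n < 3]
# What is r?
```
Trace:
  n=0
  n=1
  n=2
  n=3
  n=4
  r=[0, 4, 8]

Final answer: [0, 4, 8]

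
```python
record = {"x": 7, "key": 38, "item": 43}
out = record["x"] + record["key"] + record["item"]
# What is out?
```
Trace:
  record={'x': 7, 'key': 38, 'item': 43}
  record={'x': 7, 'key': 38, 'item': 43}, out=88

Final answer: 88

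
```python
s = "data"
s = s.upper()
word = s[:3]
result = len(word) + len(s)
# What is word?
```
Trace:
  s='data'
  s='DATA'
  s='DATA', word='DAT'
  s='DATA', word='DAT', result=7

Final answer: 'DAT'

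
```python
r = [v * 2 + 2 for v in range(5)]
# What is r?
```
Trace:
  v=0
  v=1
  v=2
  v=3
  v=4
  r=[2, 4, 6, 8, 10]

Final answer: [2, 4, 6, 8, 10]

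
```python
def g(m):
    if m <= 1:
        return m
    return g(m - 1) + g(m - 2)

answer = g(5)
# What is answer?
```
Call trace (a repeated sub-call is expanded the first time; later identical calls just restate its return value):
g(m=5)
  g(m=4)
    g(m=3)
      g(m=2)
        g(m=1)
        -> return 1
        g(m=0)
        -> return 0
      -> return 1
      g(m=1)
      -> return 1
    -> return 2
    g(m=2) -> return 1  (same call as traced above)
  -> return 3
  g(m=3) -> return 2  (same call as traced above)
-> return 5

Final answer: 5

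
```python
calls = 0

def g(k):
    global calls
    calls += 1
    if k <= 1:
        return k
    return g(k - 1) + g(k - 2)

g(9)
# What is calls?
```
Call trace (a repeated sub-call is expanded the first time; later identical calls just restate its return value):
g(k=9)
  g(k=8)
    g(k=7)
      g(k=6)
        g(k=5)
          g(k=4)
            g(k=3)
              g(k=2)
                g(k=1)
                -> return 1
                g(k=0)
                -> return 0
              -> return 1
              g(k=1)
              -> return 1
            -> return 2
            g(k=2) -> return 1  (same call as traced above)
          -> return 3
          g(k=3) -> return 2  (same call as traced above)
        -> return 5
        g(k=4) -> return 3  (same call as traced above)
      -> return 8
      g(k=5) -> return 5  (same call as traced above)
    -> return 13
    g(k=6) -> return 8  (same call as traced above)
  -> return 21
  g(k=7) -> return 13  (same call as traced above)
-> return 34

calls is incremented once per call, so count the calls in each subtree. Let C(k) = number of calls made by g(k).
C(0) = C(1) = 1 (base case, no recursion); C(k) = 1 + C(k - 1) + C(k - 2) otherwise.
C(2) = 1 + C(1) + C(0) = 1 + 1 + 1 = 3
C(3) = 1 + C(2) + C(1) = 1 + 3 + 1 = 5
C(4) = 1 + C(3) + C(2) = 1 + 5 + 3 = 9
C(5) = 1 + C(4) + C(3) = 1 + 9 + 5 = 15
C(6) = 1 + C(5) + C(4) = 1 + 15 + 9 = 25
C(7) = 1 + C(6) + C(5) = 1 + 25 + 15 = 41
C(8) = 1 + C(7) + C(6) = 1 + 41 + 25 = 67
C(9) = 1 + C(8) + C(7) = 1 + 67 + 41 = 109
calls = C(9) = 109

Final answer: 109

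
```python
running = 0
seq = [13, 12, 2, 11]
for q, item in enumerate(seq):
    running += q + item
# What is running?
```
Trace:
  running=0
  running=13, q=0, item=13
  running=26, q=1, item=12
  running=30, q=2, item=2
  running=44, q=3, item=11

Final answer: 44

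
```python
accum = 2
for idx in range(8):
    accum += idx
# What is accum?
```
Trace:
  accum=2
  accum=2, idx=0
  accum=3, idx=1
  accum=5, idx=2
  accum=8, idx=3
  accum=12, idx=4
  accum=17, idx=5
  accum=23, idx=6
  accum=30, idx=7

Final answer: 30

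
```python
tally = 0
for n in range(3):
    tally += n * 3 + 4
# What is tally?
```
Trace:
  tally=0
  tally=4, n=0
  tally=11, n=1
  tally=21, n=2

Final answer: 21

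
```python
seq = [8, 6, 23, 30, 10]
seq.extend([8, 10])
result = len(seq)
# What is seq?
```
Trace:
  seq=[8, 6, 23, 30, 10]
  seq=[8, 6, 23, 30, 10, 8, 10]
  seq=[8, 6, 23, 30, 10, 8, 10], result=7

Final answer: [8, 6, 23, 30, 10, 8, 10]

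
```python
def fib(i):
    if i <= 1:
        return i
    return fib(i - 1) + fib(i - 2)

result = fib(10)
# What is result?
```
Call trace (a repeated sub-call is expanded the first time; later identical calls just restate its return value):
fib(i=10)
  fib(i=9)
    fib(i=8)
      fib(i=7)
        fib(i=6)
          fib(i=5)
            fib(i=4)
              fib(i=3)
                fib(i=2)
                  fib(i=1)
                  -> return 1
                  fib(i=0)
                  -> return 0
                -> return 1
                fib(i=1)
                -> return 1
              -> return 2
              fib(i=2) -> return 1  (same call as traced above)
            -> return 3
            fib(i=3) -> return 2  (same call as traced above)
          -> return 5
          fib(i=4) -> return 3  (same call as traced above)
        -> return 8
        fib(i=5) -> return 5  (same call as traced above)
      -> return 13
      fib(i=6) -> return 8  (same call as traced above)
    -> return 21
    fib(i=7) -> return 13  (same call as traced above)
  -> return 34
  fib(i=8) -> return 21  (same call as traced above)
-> return 55

Final answer: 55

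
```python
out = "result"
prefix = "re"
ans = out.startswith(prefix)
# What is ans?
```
Trace:
  out='result'
  out='result', prefix='re'
  out='result', prefix='re', ans=True

Final answer: True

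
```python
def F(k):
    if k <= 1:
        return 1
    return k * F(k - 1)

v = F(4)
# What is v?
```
Call trace:
F(k=4)
  F(k=3)
    F(k=2)
      F(k=1)
      -> return 1
    -> return 2
  -> return 6
-> return 24

Final answer: 24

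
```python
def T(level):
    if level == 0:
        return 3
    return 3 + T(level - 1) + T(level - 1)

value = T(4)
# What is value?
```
Call trace (a repeated sub-call is expanded the first time; later identical calls just restate its return value):
T(level=4)
  T(level=3)
    T(level=2)
      T(level=1)
        T(level=0)
        -> return 3
        T(level=0)
        -> return 3
      -> return 9
      T(level=1) -> return 9  (same call as traced above)
    -> return 21
    T(level=2) -> return 21  (same call as traced above)
  -> return 45
  T(level=3) -> return 45  (same call as traced above)
-> return 93

Final answer: 93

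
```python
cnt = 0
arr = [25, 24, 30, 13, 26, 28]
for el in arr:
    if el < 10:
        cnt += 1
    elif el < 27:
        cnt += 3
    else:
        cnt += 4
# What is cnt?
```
Trace:
  cnt=0
  cnt=3, el=25
  cnt=6, el=24
  cnt=10, el=30
  cnt=13, el=13
  cnt=16, el=26
  cnt=20, el=28

Final answer: 20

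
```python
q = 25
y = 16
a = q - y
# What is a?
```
Trace:
  q=25
  q=25, y=16
  q=25, y=16, a=9

Final answer: 9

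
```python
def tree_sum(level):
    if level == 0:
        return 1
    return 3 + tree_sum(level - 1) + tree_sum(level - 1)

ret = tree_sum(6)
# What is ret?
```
Call trace (a repeated sub-call is expanded the first time; later identical calls just restate its return value):
tree_sum(level=6)
  tree_sum(level=5)
    tree_sum(level=4)
      tree_sum(level=3)
        tree_sum(level=2)
          tree_sum(level=1)
            tree_sum(level=0)
            -> return 1
            tree_sum(level=0)
            -> return 1
          -> return 5
          tree_sum(level=1) -> return 5  (same call as traced above)
        -> return 13
        tree_sum(level=2) -> return 13  (same call as traced above)
      -> return 29
      tree_sum(level=3) -> return 29  (same call as traced above)
    -> return 61
    tree_sum(level=4) -> return 61  (same call as traced above)
  -> return 125
  tree_sum(level=5) -> return 125  (same call as traced above)
-> return 253

Final answer: 253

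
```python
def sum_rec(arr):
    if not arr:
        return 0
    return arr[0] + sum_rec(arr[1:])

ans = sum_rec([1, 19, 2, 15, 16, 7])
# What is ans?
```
Call trace:
sum_rec(arr=[1, 19, 2, 15, 16, 7])
  sum_rec(arr=[19, 2, 15, 16, 7])
    sum_rec(arr=[2, 15, 16, 7])
      sum_rec(arr=[15, 16, 7])
        sum_rec(arr=[16, 7])
          sum_rec(arr=[7])
            sum_rec(arr=[])
            -> return 0
          -> return 7
        -> return 23
      -> return 38
    -> return 40
  -> return 59
-> return 60

Final answer: 60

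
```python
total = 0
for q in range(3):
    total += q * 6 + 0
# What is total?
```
Trace:
  total=0
  total=0, q=0
  total=6, q=1
  total=18, q=2

Final answer: 18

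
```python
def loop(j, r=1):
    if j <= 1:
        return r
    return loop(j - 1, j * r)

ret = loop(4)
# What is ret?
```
Call trace:
loop(j=4, r=1)
  loop(j=3, r=4)
    loop(j=2, r=12)
      loop(j=1, r=24)
      -> return 24
    -> return 24
  -> return 24
-> return 24

Final answer: 24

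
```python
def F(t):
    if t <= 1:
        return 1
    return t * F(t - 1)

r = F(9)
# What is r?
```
Call trace:
F(t=9)
  F(t=8)
    F(t=7)
      F(t=6)
        F(t=5)
          F(t=4)
            F(t=3)
              F(t=2)
                F(t=1)
                -> return 1
              -> return 2
            -> return 6
          -> return 24
        -> return 120
      -> return 720
    -> return 5040
  -> return 40320
-> return 362880

Final answer: 362880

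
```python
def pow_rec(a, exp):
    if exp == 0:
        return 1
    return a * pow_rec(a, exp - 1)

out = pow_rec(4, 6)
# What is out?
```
Call trace:
pow_rec(a=4, exp=6)
  pow_rec(a=4, exp=5)
    pow_rec(a=4, exp=4)
      pow_rec(a=4, exp=3)
        pow_rec(a=4, exp=2)
          pow_rec(a=4, exp=1)
            pow_rec(a=4, exp=0)
            -> return 1
          -> return 4
        -> return 16
      -> return 64
    -> return 256
  -> return 1024
-> return 4096

Final answer: 4096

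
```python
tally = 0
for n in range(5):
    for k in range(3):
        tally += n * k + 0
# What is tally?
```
Trace:
  tally=0
  tally=0, n=0, k=0
  tally=0, n=0, k=1
  tally=0, n=0, k=2
  tally=0, n=1, k=0
  tally=1, n=1, k=1
  tally=3, n=1, k=2
  tally=3, n=2, k=0
  tally=5, n=2, k=1
  tally=9, n=2, k=2
  tally=9, n=3, k=0
  tally=12, n=3, k=1
  tally=18, n=3, k=2
  tally=18, n=4, k=0
  tally=22, n=4, k=1
  tally=30, n=4, k=2

Final answer: 30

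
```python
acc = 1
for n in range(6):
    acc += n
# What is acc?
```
Trace:
  acc=1
  acc=1, n=0
  acc=2, n=1
  acc=4, n=2
  acc=7, n=3
  acc=11, n=4
  acc=16, n=5

Final answer: 16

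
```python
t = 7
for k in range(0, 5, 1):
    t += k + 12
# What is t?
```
Trace:
  t=7
  t=19, k=0
  t=32, k=1
  t=46, k=2
  t=61, k=3
  t=77, k=4

Final answer: 77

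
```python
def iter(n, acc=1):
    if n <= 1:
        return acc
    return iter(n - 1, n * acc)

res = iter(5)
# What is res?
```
Call trace:
iter(n=5, acc=1)
  iter(n=4, acc=5)
    iter(n=3, acc=20)
      iter(n=2, acc=60)
        iter(n=1, acc=120)
        -> return 120
      -> return 120
    -> return 120
  -> return 120
-> return 120

Final answer: 120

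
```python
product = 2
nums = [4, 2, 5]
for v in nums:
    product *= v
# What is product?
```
Trace:
  product=2
  product=8, v=4
  product=16, v=2
  product=80, v=5

Final answer: 80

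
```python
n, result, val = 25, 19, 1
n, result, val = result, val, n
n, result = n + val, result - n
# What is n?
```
Trace:
  n=25, result=19, val=1
  n=19, result=1, val=25
  n=44, result=-18, val=25

Final answer: 44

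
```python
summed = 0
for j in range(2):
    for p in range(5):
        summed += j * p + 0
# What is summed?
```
Trace:
  summed=0
  summed=0, j=0, p=0
  summed=0, j=0, p=1
  summed=0, j=0, p=2
  summed=0, j=0, p=3
  summed=0, j=0, p=4
  summed=0, j=1, p=0
  summed=1, j=1, p=1
  summed=3, j=1, p=2
  summed=6, j=1, p=3
  summed=10, j=1, p=4

Final answer: 10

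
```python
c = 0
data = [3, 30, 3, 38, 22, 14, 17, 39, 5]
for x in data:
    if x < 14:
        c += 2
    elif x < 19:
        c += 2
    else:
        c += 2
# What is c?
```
Trace:
  c=0
  c=2, x=3
  c=4, x=30
  c=6, x=3
  c=8, x=38
  c=10, x=22
  c=12, x=14
  c=14, x=17
  c=16, x=39
  c=18, x=5

Final answer: 18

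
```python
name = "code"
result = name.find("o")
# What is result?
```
Trace:
  name='code'
  name='code', result=1

Final answer: 1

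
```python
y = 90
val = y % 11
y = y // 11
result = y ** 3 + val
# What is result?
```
Trace:
  y=90
  y=90, val=2
  y=8, val=2
  y=8, val=2, result=514

Final answer: 514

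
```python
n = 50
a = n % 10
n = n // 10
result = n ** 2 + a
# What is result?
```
Trace:
  n=50
  n=50, a=0
  n=5, a=0
  n=5, a=0, result=25

Final answer: 25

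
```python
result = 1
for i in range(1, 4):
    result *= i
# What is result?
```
Trace:
  result=1
  result=1, i=1
  result=2, i=2
  result=6, i=3

Final answer: 6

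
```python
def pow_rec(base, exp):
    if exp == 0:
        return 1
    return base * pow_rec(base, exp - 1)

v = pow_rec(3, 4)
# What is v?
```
Call trace:
pow_rec(base=3, exp=4)
  pow_rec(base=3, exp=3)
    pow_rec(base=3, exp=2)
      pow_rec(base=3, exp=1)
        pow_rec(base=3, exp=0)
        -> return 1
      -> return 3
    -> return 9
  -> return 27
-> return 81

Final answer: 81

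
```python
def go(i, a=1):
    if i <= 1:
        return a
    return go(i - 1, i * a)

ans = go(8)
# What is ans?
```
Call trace:
go(i=8, a=1)
  go(i=7, a=8)
    go(i=6, a=56)
      go(i=5, a=336)
        go(i=4, a=1680)
          go(i=3, a=6720)
            go(i=2, a=20160)
              go(i=1, a=40320)
              -> return 40320
            -> return 40320
          -> return 40320
        -> return 40320
      -> return 40320
    -> return 40320
  -> return 40320
-> return 40320

Final answer: 40320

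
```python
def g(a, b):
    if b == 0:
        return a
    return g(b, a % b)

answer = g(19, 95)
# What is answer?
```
Call trace:
g(a=19, b=95)
  g(a=95, b=19)
    g(a=19, b=0)
    -> return 19
  -> return 19
-> return 19

Final answer: 19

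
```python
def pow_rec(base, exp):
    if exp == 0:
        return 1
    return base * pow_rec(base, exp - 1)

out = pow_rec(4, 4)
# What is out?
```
Call trace:
pow_rec(base=4, exp=4)
  pow_rec(base=4, exp=3)
    pow_rec(base=4, exp=2)
      pow_rec(base=4, exp=1)
        pow_rec(base=4, exp=0)
        -> return 1
      -> return 4
    -> return 16
  -> return 64
-> return 256

Final answer: 256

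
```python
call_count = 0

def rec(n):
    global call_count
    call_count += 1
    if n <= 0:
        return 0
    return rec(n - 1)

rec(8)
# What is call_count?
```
Call trace:
rec(n=8)
  rec(n=7)
    rec(n=6)
      rec(n=5)
        rec(n=4)
          rec(n=3)
            rec(n=2)
              rec(n=1)
                rec(n=0)
                -> return 0
              -> return 0
            -> return 0
          -> return 0
        -> return 0
      -> return 0
    -> return 0
  -> return 0
-> return 0

call_count is incremented once per call. rec is entered once for each n = 8, 7, 6, 5, 4, 3, 2, 1, 0 (the n <= 0 call returns without recursing), i.e. 8 + 1 calls.
call_count = 9

Final answer: 9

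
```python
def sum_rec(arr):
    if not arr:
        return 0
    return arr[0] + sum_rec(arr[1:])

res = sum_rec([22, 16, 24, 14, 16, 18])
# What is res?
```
Call trace:
sum_rec(arr=[22, 16, 24, 14, 16, 18])
  sum_rec(arr=[16, 24, 14, 16, 18])
    sum_rec(arr=[24, 14, 16, 18])
      sum_rec(arr=[14, 16, 18])
        sum_rec(arr=[16, 18])
          sum_rec(arr=[18])
            sum_rec(arr=[])
            -> return 0
          -> return 18
        -> return 34
      -> return 48
    -> return 72
  -> return 88
-> return 110

Final answer: 110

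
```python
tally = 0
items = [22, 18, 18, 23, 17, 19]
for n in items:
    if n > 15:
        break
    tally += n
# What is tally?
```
Trace:
  tally=0
  tally=0, n=22

Final answer: 0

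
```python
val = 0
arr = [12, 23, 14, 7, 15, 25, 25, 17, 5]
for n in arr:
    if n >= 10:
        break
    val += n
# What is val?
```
Trace:
  val=0
  val=0, n=12

Final answer: 0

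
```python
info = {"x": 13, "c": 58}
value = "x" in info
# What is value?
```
Trace:
  info={'x': 13, 'c': 58}
  info={'x': 13, 'c': 58}, value=True

Final answer: True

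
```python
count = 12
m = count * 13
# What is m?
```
Trace:
  count=12
  count=12, m=156

Final answer: 156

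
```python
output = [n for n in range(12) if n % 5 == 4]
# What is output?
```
Trace:
  n=0
  n=1
  n=2
  n=3
  n=4
  n=5
  n=6
  n=7
  n=8
  n=9
  n=10
  n=11
  output=[4, 9]

Final answer: [4, 9]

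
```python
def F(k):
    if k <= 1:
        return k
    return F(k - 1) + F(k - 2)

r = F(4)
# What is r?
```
Call trace (a repeated sub-call is expanded the first time; later identical calls just restate its return value):
F(k=4)
  F(k=3)
    F(k=2)
      F(k=1)
      -> return 1
      F(k=0)
      -> return 0
    -> return 1
    F(k=1)
    -> return 1
  -> return 2
  F(k=2) -> return 1  (same call as traced above)
-> return 3

Final answer: 3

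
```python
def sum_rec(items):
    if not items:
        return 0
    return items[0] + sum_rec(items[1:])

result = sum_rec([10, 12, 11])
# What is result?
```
Call trace:
sum_rec(items=[10, 12, 11])
  sum_rec(items=[12, 11])
    sum_rec(items=[11])
      sum_rec(items=[])
      -> return 0
    -> return 11
  -> return 23
-> return 33

Final answer: 33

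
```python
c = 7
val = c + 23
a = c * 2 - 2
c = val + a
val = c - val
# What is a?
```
Trace:
  c=7
  c=7, val=30
  c=7, val=30, a=12
  c=42, val=30, a=12
  c=42, val=12, a=12

Final answer: 12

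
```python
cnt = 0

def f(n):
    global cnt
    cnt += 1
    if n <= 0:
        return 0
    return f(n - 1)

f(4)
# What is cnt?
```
Call trace:
f(n=4)
  f(n=3)
    f(n=2)
      f(n=1)
        f(n=0)
        -> return 0
      -> return 0
    -> return 0
  -> return 0
-> return 0

cnt is incremented once per call. f is entered once for each n = 4, 3, 2, 1, 0 (the n <= 0 call returns without recursing), i.e. 4 + 1 calls.
cnt = 5

Final answer: 5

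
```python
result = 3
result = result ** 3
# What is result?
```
Trace:
  result=3
  result=27

Final answer: 27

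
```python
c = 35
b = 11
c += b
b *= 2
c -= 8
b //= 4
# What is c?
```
Trace:
  c=35
  c=35, b=11
  c=46, b=11
  c=46, b=22
  c=38, b=22
  c=38, b=5

Final answer: 38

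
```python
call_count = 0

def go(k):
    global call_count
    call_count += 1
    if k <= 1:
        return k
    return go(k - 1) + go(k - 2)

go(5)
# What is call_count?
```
Call trace (a repeated sub-call is expanded the first time; later identical calls just restate its return value):
go(k=5)
  go(k=4)
    go(k=3)
      go(k=2)
        go(k=1)
        -> return 1
        go(k=0)
        -> return 0
      -> return 1
      go(k=1)
      -> return 1
    -> return 2
    go(k=2) -> return 1  (same call as traced above)
  -> return 3
  go(k=3) -> return 2  (same call as traced above)
-> return 5

call_count is incremented once per call, so count the calls in each subtree. Let C(k) = number of calls made by go(k).
C(0) = C(1) = 1 (base case, no recursion); C(k) = 1 + C(k - 1) + C(k - 2) otherwise.
C(2) = 1 + C(1) + C(0) = 1 + 1 + 1 = 3
C(3) = 1 + C(2) + C(1) = 1 + 3 + 1 = 5
C(4) = 1 + C(3) + C(2) = 1 + 5 + 3 = 9
C(5) = 1 + C(4) + C(3) = 1 + 9 + 5 = 15
call_count = C(5) = 15

Final answer: 15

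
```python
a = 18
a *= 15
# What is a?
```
Trace:
  a=18
  a=270

Final answer: 270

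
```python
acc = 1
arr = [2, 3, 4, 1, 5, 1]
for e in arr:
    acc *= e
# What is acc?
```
Trace:
  acc=1
  acc=2, e=2
  acc=6, e=3
  acc=24, e=4
  acc=24, e=1
  acc=120, e=5
  acc=120, e=1

Final answer: 120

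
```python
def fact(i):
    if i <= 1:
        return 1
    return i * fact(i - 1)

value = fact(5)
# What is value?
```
Call trace:
fact(i=5)
  fact(i=4)
    fact(i=3)
      fact(i=2)
        fact(i=1)
        -> return 1
      -> return 2
    -> return 6
  -> return 24
-> return 120

Final answer: 120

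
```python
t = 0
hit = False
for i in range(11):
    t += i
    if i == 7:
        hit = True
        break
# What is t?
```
Trace:
  t=0
  t=0, hit=False
  t=0, hit=False, i=0
  t=1, hit=False, i=1
  t=3, hit=False, i=2
  t=6, hit=False, i=3
  t=10, hit=False, i=4
  t=15, hit=False, i=5
  t=21, hit=False, i=6
  t=28, hit=True, i=7

Final answer: 28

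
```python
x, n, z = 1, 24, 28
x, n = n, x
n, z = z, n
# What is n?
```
Trace:
  x=1, n=24, z=28
  x=24, n=1, z=28
  x=24, n=28, z=1

Final answer: 28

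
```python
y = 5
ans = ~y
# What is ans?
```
Trace:
  y=5
  y=5, ans=-6

Final answer: -6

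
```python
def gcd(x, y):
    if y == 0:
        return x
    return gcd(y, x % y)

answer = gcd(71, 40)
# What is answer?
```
Call trace:
gcd(x=71, y=40)
  gcd(x=40, y=31)
    gcd(x=31, y=9)
      gcd(x=9, y=4)
        gcd(x=4, y=1)
          gcd(x=1, y=0)
          -> return 1
        -> return 1
      -> return 1
    -> return 1
  -> return 1
-> return 1

Final answer: 1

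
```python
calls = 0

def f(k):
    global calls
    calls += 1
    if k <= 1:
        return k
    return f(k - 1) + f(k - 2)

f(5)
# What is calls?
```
Call trace (a repeated sub-call is expanded the first time; later identical calls just restate its return value):
f(k=5)
  f(k=4)
    f(k=3)
      f(k=2)
        f(k=1)
        -> return 1
        f(k=0)
        -> return 0
      -> return 1
      f(k=1)
      -> return 1
    -> return 2
    f(k=2) -> return 1  (same call as traced above)
  -> return 3
  f(k=3) -> return 2  (same call as traced above)
-> return 5

calls is incremented once per call, so count the calls in each subtree. Let C(k) = number of calls made by f(k).
C(0) = C(1) = 1 (base case, no recursion); C(k) = 1 + C(k - 1) + C(k - 2) otherwise.
C(2) = 1 + C(1) + C(0) = 1 + 1 + 1 = 3
C(3) = 1 + C(2) + C(1) = 1 + 3 + 1 = 5
C(4) = 1 + C(3) + C(2) = 1 + 5 + 3 = 9
C(5) = 1 + C(4) + C(3) = 1 + 9 + 5 = 15
calls = C(5) = 15

Final answer: 15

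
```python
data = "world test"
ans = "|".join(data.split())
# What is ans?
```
Trace:
  data='world test'
  data='world test', ans='world|test'

Final answer: 'world|test'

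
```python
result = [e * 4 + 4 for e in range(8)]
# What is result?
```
Trace:
  e=0
  e=1
  e=2
  e=3
  e=4
  e=5
  e=6
  e=7
  result=[4, 8, 12, 16, 20, 24, 28, 32]

Final answer: [4, 8, 12, 16, 20, 24, 28, 32]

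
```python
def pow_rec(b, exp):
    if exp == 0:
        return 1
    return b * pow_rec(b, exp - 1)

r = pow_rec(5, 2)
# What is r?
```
Call trace:
pow_rec(b=5, exp=2)
  pow_rec(b=5, exp=1)
    pow_rec(b=5, exp=0)
    -> return 1
  -> return 5
-> return 25

Final answer: 25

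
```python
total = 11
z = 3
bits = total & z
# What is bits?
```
Trace:
  total=11
  total=11, z=3
  total=11, z=3, bits=3

Final answer: 3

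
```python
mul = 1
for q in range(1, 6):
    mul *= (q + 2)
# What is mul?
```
Trace:
  mul=1
  mul=3, q=1
  mul=12, q=2
  mul=60, q=3
  mul=360, q=4
  mul=2520, q=5

Final answer: 2520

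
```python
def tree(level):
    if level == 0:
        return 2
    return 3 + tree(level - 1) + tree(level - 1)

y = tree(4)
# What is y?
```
Call trace (a repeated sub-call is expanded the first time; later identical calls just restate its return value):
tree(level=4)
  tree(level=3)
    tree(level=2)
      tree(level=1)
        tree(level=0)
        -> return 2
        tree(level=0)
        -> return 2
      -> return 7
      tree(level=1) -> return 7  (same call as traced above)
    -> return 17
    tree(level=2) -> return 17  (same call as traced above)
  -> return 37
  tree(level=3) -> return 37  (same call as traced above)
-> return 77

Final answer: 77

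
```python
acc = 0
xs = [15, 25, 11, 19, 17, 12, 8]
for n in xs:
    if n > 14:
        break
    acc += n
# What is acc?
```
Trace:
  acc=0
  acc=0, n=15

Final answer: 0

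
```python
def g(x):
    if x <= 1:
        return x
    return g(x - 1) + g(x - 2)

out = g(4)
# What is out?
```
Call trace (a repeated sub-call is expanded the first time; later identical calls just restate its return value):
g(x=4)
  g(x=3)
    g(x=2)
      g(x=1)
      -> return 1
      g(x=0)
      -> return 0
    -> return 1
    g(x=1)
    -> return 1
  -> return 2
  g(x=2) -> return 1  (same call as traced above)
-> return 3

Final answer: 3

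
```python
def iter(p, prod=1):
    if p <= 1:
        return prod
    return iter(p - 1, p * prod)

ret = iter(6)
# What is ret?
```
Call trace:
iter(p=6, prod=1)
  iter(p=5, prod=6)
    iter(p=4, prod=30)
      iter(p=3, prod=120)
        iter(p=2, prod=360)
          iter(p=1, prod=720)
          -> return 720
        -> return 720
      -> return 720
    -> return 720
  -> return 720
-> return 720

Final answer: 720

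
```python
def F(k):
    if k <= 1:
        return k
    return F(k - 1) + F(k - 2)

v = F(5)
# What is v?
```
Call trace (a repeated sub-call is expanded the first time; later identical calls just restate its return value):
F(k=5)
  F(k=4)
    F(k=3)
      F(k=2)
        F(k=1)
        -> return 1
        F(k=0)
        -> return 0
      -> return 1
      F(k=1)
      -> return 1
    -> return 2
    F(k=2) -> return 1  (same call as traced above)
  -> return 3
  F(k=3) -> return 2  (same call as traced above)
-> return 5

Final answer: 5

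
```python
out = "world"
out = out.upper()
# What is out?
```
Trace:
  out='world'
  out='WORLD'

Final answer: 'WORLD'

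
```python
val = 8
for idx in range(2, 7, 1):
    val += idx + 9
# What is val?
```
Trace:
  val=8
  val=19, idx=2
  val=31, idx=3
  val=44, idx=4
  val=58, idx=5
  val=73, idx=6

Final answer: 73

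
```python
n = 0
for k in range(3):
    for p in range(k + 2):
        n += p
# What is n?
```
Trace:
  n=0
  n=0, k=0, p=0
  n=1, k=0, p=1
  n=1, k=1, p=0
  n=2, k=1, p=1
  n=4, k=1, p=2
  n=4, k=2, p=0
  n=5, k=2, p=1
  n=7, k=2, p=2
  n=10, k=2, p=3

Final answer: 10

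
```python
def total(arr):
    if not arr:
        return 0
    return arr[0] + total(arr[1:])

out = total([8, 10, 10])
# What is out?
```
Call trace:
total(arr=[8, 10, 10])
  total(arr=[10, 10])
    total(arr=[10])
      total(arr=[])
      -> return 0
    -> return 10
  -> return 20
-> return 28

Final answer: 28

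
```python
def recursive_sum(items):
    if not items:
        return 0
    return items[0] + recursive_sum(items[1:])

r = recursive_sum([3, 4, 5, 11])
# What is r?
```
Call trace:
recursive_sum(items=[3, 4, 5, 11])
  recursive_sum(items=[4, 5, 11])
    recursive_sum(items=[5, 11])
      recursive_sum(items=[11])
        recursive_sum(items=[])
        -> return 0
      -> return 11
    -> return 16
  -> return 20
-> return 23

Final answer: 23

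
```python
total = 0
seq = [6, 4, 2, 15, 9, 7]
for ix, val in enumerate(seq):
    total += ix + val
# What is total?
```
Trace:
  total=0
  total=6, ix=0, val=6
  total=11, ix=1, val=4
  total=15, ix=2, val=2
  total=33, ix=3, val=15
  total=46, ix=4, val=9
  total=58, ix=5, val=7

Final answer: 58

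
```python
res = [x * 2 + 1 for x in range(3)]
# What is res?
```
Trace:
  x=0
  x=1
  x=2
  res=[1, 3, 5]

Final answer: [1, 3, 5]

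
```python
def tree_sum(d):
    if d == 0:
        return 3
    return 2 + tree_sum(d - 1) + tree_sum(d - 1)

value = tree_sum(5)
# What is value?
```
Call trace (a repeated sub-call is expanded the first time; later identical calls just restate its return value):
tree_sum(d=5)
  tree_sum(d=4)
    tree_sum(d=3)
      tree_sum(d=2)
        tree_sum(d=1)
          tree_sum(d=0)
          -> return 3
          tree_sum(d=0)
          -> return 3
        -> return 8
        tree_sum(d=1) -> return 8  (same call as traced above)
      -> return 18
      tree_sum(d=2) -> return 18  (same call as traced above)
    -> return 38
    tree_sum(d=3) -> return 38  (same call as traced above)
  -> return 78
  tree_sum(d=4) -> return 78  (same call as traced above)
-> return 158

Final answer: 158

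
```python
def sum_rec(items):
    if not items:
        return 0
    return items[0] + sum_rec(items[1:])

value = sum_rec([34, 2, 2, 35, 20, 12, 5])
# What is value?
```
Call trace:
sum_rec(items=[34, 2, 2, 35, 20, 12, 5])
  sum_rec(items=[2, 2, 35, 20, 12, 5])
    sum_rec(items=[2, 35, 20, 12, 5])
      sum_rec(items=[35, 20, 12, 5])
        sum_rec(items=[20, 12, 5])
          sum_rec(items=[12, 5])
            sum_rec(items=[5])
              sum_rec(items=[])
              -> return 0
            -> return 5
          -> return 17
        -> return 37
      -> return 72
    -> return 74
  -> return 76
-> return 110

Final answer: 110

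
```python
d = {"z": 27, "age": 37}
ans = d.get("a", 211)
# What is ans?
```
Trace:
  d={'z': 27, 'age': 37}
  d={'z': 27, 'age': 37}, ans=211

Final answer: 211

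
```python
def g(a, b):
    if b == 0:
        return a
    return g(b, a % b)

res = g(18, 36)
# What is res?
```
Call trace:
g(a=18, b=36)
  g(a=36, b=18)
    g(a=18, b=0)
    -> return 18
  -> return 18
-> return 18

Final answer: 18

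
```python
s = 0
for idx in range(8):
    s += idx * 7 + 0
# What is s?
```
Trace:
  s=0
  s=0, idx=0
  s=7, idx=1
  s=21, idx=2
  s=42, idx=3
  s=70, idx=4
  s=105, idx=5
  s=147, idx=6
  s=196, idx=7

Final answer: 196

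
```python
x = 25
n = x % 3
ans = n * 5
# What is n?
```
Trace:
  x=25
  x=25, n=1
  x=25, n=1, ans=5

Final answer: 1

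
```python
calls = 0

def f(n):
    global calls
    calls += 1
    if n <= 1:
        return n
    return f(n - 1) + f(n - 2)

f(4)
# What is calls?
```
Call trace (a repeated sub-call is expanded the first time; later identical calls just restate its return value):
f(n=4)
  f(n=3)
    f(n=2)
      f(n=1)
      -> return 1
      f(n=0)
      -> return 0
    -> return 1
    f(n=1)
    -> return 1
  -> return 2
  f(n=2) -> return 1  (same call as traced above)
-> return 3

calls is incremented once per call, so count the calls in each subtree. Let C(n) = number of calls made by f(n).
C(0) = C(1) = 1 (base case, no recursion); C(n) = 1 + C(n - 1) + C(n - 2) otherwise.
C(2) = 1 + C(1) + C(0) = 1 + 1 + 1 = 3
C(3) = 1 + C(2) + C(1) = 1 + 3 + 1 = 5
C(4) = 1 + C(3) + C(2) = 1 + 5 + 3 = 9
calls = C(4) = 9

Final answer: 9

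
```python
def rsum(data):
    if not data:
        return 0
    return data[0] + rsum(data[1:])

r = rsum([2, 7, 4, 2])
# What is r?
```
Call trace:
rsum(data=[2, 7, 4, 2])
  rsum(data=[7, 4, 2])
    rsum(data=[4, 2])
      rsum(data=[2])
        rsum(data=[])
        -> return 0
      -> return 2
    -> return 6
  -> return 13
-> return 15

Final answer: 15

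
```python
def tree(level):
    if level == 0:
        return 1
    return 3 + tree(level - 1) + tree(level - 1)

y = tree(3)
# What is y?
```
Call trace (a repeated sub-call is expanded the first time; later identical calls just restate its return value):
tree(level=3)
  tree(level=2)
    tree(level=1)
      tree(level=0)
      -> return 1
      tree(level=0)
      -> return 1
    -> return 5
    tree(level=1) -> return 5  (same call as traced above)
  -> return 13
  tree(level=2) -> return 13  (same call as traced above)
-> return 29

Final answer: 29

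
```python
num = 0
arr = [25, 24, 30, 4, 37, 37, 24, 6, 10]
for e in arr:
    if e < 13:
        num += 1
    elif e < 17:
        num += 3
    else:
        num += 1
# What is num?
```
Trace:
  num=0
  num=1, e=25
  num=2, e=24
  num=3, e=30
  num=4, e=4
  num=5, e=37
  num=6, e=37
  num=7, e=24
  num=8, e=6
  num=9, e=10

Final answer: 9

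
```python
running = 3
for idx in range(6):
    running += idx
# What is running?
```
Trace:
  running=3
  running=3, idx=0
  running=4, idx=1
  running=6, idx=2
  running=9, idx=3
  running=13, idx=4
  running=18, idx=5

Final answer: 18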